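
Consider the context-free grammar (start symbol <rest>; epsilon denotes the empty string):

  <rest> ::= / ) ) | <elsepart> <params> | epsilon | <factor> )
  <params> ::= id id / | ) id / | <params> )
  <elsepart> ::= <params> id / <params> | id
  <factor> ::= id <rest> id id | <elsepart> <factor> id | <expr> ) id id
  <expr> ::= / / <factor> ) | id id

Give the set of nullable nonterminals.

Directly nullable (have an epsilon-production): <rest>.
No other nonterminal has a production whose RHS symbols are all nullable.

{ <rest> }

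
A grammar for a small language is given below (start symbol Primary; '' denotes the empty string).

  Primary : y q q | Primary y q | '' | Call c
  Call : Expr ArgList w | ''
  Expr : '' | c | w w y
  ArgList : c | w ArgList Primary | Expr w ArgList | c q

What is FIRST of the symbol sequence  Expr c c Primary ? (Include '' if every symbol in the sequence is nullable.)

{ c, w }

Add FIRST(Expr)\{''} = { c, w }; Expr is nullable, continue.
c is a terminal; add {c} and stop.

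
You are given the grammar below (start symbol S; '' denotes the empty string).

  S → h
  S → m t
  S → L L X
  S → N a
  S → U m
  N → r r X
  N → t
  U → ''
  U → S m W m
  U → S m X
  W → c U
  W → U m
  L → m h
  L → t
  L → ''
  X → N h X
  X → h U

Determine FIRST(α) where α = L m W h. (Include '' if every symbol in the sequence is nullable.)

{ m, t }

Add FIRST(L)\{''} = { m, t }; L is nullable, continue.
m is a terminal; add {m} and stop.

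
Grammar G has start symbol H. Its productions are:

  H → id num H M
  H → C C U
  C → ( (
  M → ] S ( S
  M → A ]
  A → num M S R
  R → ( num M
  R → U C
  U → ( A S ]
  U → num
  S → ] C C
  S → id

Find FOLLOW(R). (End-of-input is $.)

In A → num M S R: R is at the end, add FOLLOW(A) = { ], id }.
Union: FOLLOW(R) = { ], id }.

{ ], id }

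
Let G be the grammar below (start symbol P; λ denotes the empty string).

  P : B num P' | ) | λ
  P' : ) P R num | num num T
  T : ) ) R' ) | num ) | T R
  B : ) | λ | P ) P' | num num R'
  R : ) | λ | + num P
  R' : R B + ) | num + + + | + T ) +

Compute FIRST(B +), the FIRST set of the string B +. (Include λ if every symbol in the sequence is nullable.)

Add FIRST(B)\{λ} = { ), num }; B is nullable, continue.
+ is a terminal; add {+} and stop.

{ ), +, num }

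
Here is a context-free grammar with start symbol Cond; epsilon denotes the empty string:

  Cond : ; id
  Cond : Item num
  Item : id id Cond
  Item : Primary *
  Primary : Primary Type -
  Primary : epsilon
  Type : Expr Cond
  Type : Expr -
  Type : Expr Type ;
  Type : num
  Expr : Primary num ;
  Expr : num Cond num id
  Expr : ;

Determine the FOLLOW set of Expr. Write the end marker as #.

{ *, -, ;, id, num }

In Type : Expr Cond: add FIRST(Cond) = { *, ;, id, num }.
In Type : Expr -: add FIRST(-) = { - }.
In Type : Expr Type ;: add FIRST(Type ;) = { ;, num }.
Union: FOLLOW(Expr) = { *, -, ;, id, num }.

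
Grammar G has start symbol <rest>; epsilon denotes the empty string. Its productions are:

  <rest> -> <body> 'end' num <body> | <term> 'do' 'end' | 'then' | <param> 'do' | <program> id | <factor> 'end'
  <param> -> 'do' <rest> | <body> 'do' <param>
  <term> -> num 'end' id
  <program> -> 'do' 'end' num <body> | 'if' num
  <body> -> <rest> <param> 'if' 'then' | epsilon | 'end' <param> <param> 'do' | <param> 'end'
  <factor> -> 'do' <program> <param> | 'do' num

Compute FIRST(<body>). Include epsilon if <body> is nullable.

{ 'do', 'end', 'if', 'then', num, epsilon }

From <body> -> <rest> <param> 'if' 'then': add FIRST(<rest>) = { 'do', 'end', 'if', 'then', num }.
<body> -> epsilon contributes epsilon.
<body> -> 'end' <param> <param> 'do' contributes {'end'}.
From <body> -> <param> 'end': add FIRST(<param>) = { 'do', 'end', 'if', 'then', num }.
Union: FIRST(<body>) = { 'do', 'end', 'if', 'then', num, epsilon }.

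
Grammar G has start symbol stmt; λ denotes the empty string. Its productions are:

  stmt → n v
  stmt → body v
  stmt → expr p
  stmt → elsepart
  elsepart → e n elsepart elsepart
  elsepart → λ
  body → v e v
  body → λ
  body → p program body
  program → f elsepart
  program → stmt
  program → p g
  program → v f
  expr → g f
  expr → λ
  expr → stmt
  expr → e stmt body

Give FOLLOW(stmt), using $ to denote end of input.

{ $, p, v }

stmt is the start symbol, so $ ∈ FOLLOW(stmt).
In program → stmt: stmt is at the end, add FOLLOW(program) = { p, v }.
In expr → stmt: stmt is at the end, add FOLLOW(expr) = { p }.
In expr → e stmt body: add FIRST(body)\{λ} = { p, v }.
  Since body is nullable, also add FOLLOW(expr) = { p }.
Union: FOLLOW(stmt) = { $, p, v }.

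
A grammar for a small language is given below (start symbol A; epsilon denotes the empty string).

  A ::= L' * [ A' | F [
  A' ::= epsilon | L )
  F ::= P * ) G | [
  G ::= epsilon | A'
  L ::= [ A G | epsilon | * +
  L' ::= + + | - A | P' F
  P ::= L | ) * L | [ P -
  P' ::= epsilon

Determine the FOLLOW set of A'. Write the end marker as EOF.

{ EOF, ), *, -, [ }

In A ::= L' * [ A': A' is at the end, add FOLLOW(A) = { EOF, ), *, -, [ }.
In G ::= A': A' is at the end, add FOLLOW(G) = { ), *, -, [ }.
Union: FOLLOW(A') = { EOF, ), *, -, [ }.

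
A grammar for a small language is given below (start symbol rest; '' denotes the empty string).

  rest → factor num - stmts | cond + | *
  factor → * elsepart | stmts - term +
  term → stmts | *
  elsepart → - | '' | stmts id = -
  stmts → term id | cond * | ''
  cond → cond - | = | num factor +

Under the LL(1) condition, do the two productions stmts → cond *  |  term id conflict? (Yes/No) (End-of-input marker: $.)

Yes

FIRST(cond *) = { =, num } and FIRST(term id) = { *, =, id, num }.
Both contain =, so the two alternatives are not disjoint — LL(1) conflict.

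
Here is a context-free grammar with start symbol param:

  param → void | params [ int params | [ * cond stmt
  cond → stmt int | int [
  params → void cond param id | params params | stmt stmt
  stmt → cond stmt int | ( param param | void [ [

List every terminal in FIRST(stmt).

{ (, int, void }

From stmt → cond stmt int: add FIRST(cond) = { (, int, void }.
stmt → ( param param contributes {(}.
stmt → void [ [ contributes {void}.
Union: FIRST(stmt) = { (, int, void }.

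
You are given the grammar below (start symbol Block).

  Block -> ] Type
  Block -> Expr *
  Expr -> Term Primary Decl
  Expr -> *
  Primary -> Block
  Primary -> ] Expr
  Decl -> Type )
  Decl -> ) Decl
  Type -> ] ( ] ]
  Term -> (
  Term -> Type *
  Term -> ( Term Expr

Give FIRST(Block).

Block -> ] Type contributes {]}.
From Block -> Expr *: add FIRST(Expr) = { (, *, ] }.
Union: FIRST(Block) = { (, *, ] }.

{ (, *, ] }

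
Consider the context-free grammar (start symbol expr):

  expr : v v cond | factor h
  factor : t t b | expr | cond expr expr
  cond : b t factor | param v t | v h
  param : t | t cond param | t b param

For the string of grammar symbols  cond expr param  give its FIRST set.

Add FIRST(cond) = { b, t, v }; cond is not nullable, stop.

{ b, t, v }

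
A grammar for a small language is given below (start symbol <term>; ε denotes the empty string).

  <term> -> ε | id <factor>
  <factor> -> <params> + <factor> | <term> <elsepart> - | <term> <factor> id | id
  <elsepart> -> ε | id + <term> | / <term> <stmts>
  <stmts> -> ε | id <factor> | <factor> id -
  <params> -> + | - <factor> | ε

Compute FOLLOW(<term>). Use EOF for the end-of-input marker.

{ EOF, +, -, /, id }

<term> is the start symbol, so EOF ∈ FOLLOW(<term>).
In <factor> -> <term> <elsepart> -: add FIRST(<elsepart> -) = { -, /, id }.
In <factor> -> <term> <factor> id: add FIRST(<factor> id) = { +, -, /, id }.
In <elsepart> -> id + <term>: <term> is at the end, add FOLLOW(<elsepart>) = { - }.
In <elsepart> -> / <term> <stmts>: add FIRST(<stmts>)\{ε} = { +, -, /, id }.
  Since <stmts> is nullable, also add FOLLOW(<elsepart>) = { - }.
Union: FOLLOW(<term>) = { EOF, +, -, /, id }.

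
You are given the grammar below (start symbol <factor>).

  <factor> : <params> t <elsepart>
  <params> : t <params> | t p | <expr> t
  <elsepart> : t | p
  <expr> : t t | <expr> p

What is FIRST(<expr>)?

<expr> : t t contributes {t}.
From <expr> : <expr> p: add FIRST(<expr>) = { t }.
Union: FIRST(<expr>) = { t }.

{ t }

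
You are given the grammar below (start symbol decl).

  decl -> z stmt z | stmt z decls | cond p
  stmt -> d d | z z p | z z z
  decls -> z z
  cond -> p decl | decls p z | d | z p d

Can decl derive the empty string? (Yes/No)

No nonterminal in this grammar is nullable.
No production of decl has an RHS whose symbols are all nullable, so decl is not nullable.

No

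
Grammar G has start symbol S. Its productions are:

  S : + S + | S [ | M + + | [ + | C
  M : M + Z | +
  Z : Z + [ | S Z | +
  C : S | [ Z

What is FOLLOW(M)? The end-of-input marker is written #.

{ + }

In S : M + +: add FIRST(+ +) = { + }.
In M : M + Z: add FIRST(+ Z) = { + }.
Union: FOLLOW(M) = { + }.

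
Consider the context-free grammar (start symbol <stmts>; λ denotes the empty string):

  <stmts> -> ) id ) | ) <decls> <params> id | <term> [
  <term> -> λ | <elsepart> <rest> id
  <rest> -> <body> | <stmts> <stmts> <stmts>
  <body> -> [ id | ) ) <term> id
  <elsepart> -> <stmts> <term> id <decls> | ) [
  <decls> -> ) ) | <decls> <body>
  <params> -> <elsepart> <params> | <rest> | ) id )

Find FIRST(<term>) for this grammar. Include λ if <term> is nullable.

{ ), [, λ }

<term> -> λ contributes λ.
From <term> -> <elsepart> <rest> id: add FIRST(<elsepart>) = { ), [ }.
Union: FIRST(<term>) = { ), [, λ }.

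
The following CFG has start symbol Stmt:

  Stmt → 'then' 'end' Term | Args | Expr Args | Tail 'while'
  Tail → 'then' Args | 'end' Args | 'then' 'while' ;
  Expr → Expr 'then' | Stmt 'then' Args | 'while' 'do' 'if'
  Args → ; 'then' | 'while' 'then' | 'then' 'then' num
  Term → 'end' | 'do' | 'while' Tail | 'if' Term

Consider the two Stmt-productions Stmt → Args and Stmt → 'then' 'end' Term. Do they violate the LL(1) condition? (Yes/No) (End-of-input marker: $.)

Yes

FIRST(Args) = { 'then', 'while', ; } and FIRST('then' 'end' Term) = { 'then' }.
Both contain 'then', so the two alternatives are not disjoint — LL(1) conflict.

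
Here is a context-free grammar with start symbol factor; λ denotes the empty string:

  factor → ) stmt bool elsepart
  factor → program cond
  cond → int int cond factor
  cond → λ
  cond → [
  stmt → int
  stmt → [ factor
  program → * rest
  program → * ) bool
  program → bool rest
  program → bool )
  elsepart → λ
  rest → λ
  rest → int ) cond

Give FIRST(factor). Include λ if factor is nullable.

{ ), *, bool }

factor → ) stmt bool elsepart contributes {)}.
From factor → program cond: add FIRST(program) = { *, bool }.
Union: FIRST(factor) = { ), *, bool }.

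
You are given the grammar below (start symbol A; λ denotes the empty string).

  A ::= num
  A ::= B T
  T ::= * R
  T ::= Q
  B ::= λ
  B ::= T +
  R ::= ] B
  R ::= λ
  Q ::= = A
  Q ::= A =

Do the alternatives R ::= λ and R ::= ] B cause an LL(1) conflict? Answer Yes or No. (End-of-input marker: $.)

No

FIRST(λ) = { λ } and FIRST(] B) = { ] }.
The first is nullable but FOLLOW(R) = { $, +, = } is disjoint from FIRST of the second.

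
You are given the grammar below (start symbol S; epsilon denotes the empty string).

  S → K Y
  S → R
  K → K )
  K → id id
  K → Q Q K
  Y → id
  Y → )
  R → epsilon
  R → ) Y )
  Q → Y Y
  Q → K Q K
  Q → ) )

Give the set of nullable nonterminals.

Directly nullable (have an epsilon-production): R.
S → R with every symbol nullable, so S is nullable.
No other nonterminal has a production whose RHS symbols are all nullable.

{ R, S }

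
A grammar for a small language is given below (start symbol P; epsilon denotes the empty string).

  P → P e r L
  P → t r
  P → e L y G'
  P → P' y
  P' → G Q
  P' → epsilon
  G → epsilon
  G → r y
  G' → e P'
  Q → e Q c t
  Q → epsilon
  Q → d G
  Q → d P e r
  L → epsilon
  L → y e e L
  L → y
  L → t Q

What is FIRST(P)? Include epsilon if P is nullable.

{ d, e, r, t, y }

From P → P e r L: add FIRST(P) = { d, e, r, t, y }.
P → t r contributes {t}.
P → e L y G' contributes {e}.
From P → P' y: P' nullable, take FIRST(P') ∪ {y} = { d, e, r, y }.
Union: FIRST(P) = { d, e, r, t, y }.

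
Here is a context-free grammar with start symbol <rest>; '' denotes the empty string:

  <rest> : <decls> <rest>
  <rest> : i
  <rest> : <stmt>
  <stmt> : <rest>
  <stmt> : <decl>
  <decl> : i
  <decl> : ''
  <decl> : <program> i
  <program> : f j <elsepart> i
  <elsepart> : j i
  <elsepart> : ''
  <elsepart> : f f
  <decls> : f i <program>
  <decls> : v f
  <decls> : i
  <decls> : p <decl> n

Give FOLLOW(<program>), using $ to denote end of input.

{ $, f, i, p, v }

In <decl> : <program> i: add FIRST(i) = { i }.
In <decls> : f i <program>: <program> is at the end, add FOLLOW(<decls>) = { $, f, i, p, v }.
Union: FOLLOW(<program>) = { $, f, i, p, v }.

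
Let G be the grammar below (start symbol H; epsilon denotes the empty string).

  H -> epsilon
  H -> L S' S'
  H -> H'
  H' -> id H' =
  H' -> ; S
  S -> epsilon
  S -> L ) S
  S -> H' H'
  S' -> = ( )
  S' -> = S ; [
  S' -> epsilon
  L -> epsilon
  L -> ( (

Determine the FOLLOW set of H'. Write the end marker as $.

In H -> H': H' is at the end, add FOLLOW(H) = { $ }.
In H' -> id H' =: add FIRST(=) = { = }.
In S -> H' H': add FIRST(H') = { ;, id }.
In S -> H' H': H' is at the end, add FOLLOW(S) = { $, ;, =, id }.
Union: FOLLOW(H') = { $, ;, =, id }.

{ $, ;, =, id }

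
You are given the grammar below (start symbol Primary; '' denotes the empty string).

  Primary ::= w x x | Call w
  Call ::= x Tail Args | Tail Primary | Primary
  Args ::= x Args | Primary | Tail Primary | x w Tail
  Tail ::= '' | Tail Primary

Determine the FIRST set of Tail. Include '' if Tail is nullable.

{ w, x, '' }

Tail ::= '' contributes ''.
From Tail ::= Tail Primary: Tail nullable, take FIRST(Tail) ∪ FIRST(Primary) = { w, x }.
Union: FIRST(Tail) = { w, x, '' }.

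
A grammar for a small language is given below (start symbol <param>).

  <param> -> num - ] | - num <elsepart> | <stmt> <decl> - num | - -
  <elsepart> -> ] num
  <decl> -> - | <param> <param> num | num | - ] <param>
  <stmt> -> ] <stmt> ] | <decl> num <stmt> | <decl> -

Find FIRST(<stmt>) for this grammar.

<stmt> -> ] <stmt> ] contributes {]}.
From <stmt> -> <decl> num <stmt>: add FIRST(<decl>) = { -, ], num }.
From <stmt> -> <decl> -: add FIRST(<decl>) = { -, ], num }.
Union: FIRST(<stmt>) = { -, ], num }.

{ -, ], num }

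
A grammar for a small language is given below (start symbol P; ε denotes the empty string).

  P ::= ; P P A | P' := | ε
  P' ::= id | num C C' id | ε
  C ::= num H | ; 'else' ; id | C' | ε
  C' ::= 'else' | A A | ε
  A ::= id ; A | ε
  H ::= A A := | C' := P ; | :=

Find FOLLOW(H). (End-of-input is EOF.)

In C ::= num H: H is at the end, add FOLLOW(C) = { 'else', id }.
Union: FOLLOW(H) = { 'else', id }.

{ 'else', id }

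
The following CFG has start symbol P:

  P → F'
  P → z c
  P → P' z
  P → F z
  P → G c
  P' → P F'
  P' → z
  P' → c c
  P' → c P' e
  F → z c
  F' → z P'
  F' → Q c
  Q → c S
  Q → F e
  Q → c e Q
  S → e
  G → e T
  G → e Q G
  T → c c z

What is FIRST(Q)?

{ c, z }

Q → c S contributes {c}.
From Q → F e: add FIRST(F) = { z }.
Q → c e Q contributes {c}.
Union: FIRST(Q) = { c, z }.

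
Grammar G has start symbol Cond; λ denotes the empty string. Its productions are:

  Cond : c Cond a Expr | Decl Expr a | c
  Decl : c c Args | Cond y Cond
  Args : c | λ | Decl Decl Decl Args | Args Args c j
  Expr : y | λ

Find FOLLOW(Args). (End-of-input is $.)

{ a, c, y }

In Decl : c c Args: Args is at the end, add FOLLOW(Decl) = { a, c, y }.
In Args : Decl Decl Decl Args: Args is at the end, add FOLLOW(Args) = { a, c, y }.
In Args : Args Args c j: add FIRST(Args c j) = { c }.
In Args : Args Args c j: add FIRST(c j) = { c }.
Union: FOLLOW(Args) = { a, c, y }.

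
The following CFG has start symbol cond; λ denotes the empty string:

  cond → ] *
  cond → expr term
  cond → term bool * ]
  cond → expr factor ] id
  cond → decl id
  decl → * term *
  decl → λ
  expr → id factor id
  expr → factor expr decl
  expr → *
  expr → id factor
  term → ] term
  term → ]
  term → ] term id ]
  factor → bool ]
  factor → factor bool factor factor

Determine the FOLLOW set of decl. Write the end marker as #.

{ *, ], bool, id }

In cond → decl id: add FIRST(id) = { id }.
In expr → factor expr decl: decl is at the end, add FOLLOW(expr) = { *, ], bool }.
Union: FOLLOW(decl) = { *, ], bool, id }.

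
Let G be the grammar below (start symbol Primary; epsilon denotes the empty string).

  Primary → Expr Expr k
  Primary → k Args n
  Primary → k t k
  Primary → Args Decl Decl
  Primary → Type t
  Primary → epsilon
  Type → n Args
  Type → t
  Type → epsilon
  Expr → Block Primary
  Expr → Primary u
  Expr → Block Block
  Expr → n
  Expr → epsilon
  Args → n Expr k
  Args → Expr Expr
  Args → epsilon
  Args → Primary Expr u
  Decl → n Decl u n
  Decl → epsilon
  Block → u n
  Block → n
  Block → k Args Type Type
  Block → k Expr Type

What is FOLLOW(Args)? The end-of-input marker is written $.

In Primary → k Args n: add FIRST(n) = { n }.
In Primary → Args Decl Decl: add FIRST(Decl Decl)\{epsilon} = { n }.
  Since Decl Decl is nullable, also add FOLLOW(Primary) = { $, k, n, t, u }.
In Type → n Args: Args is at the end, add FOLLOW(Type) = { $, k, n, t, u }.
In Block → k Args Type Type: add FIRST(Type Type)\{epsilon} = { n, t }.
  Since Type Type is nullable, also add FOLLOW(Block) = { $, k, n, t, u }.
Union: FOLLOW(Args) = { $, k, n, t, u }.

{ $, k, n, t, u }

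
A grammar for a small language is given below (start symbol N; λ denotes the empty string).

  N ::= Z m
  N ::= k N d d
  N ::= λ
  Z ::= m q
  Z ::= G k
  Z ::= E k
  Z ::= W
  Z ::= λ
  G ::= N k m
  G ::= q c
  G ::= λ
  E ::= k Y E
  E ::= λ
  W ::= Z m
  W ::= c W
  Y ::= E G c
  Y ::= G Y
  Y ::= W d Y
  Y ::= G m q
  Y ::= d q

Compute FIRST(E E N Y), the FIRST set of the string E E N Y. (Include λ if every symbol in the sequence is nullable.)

Add FIRST(E)\{λ} = { k }; E is nullable, continue.
Add FIRST(E)\{λ} = { k }; E is nullable, continue.
Add FIRST(N)\{λ} = { c, k, m, q }; N is nullable, continue.
Add FIRST(Y) = { c, d, k, m, q }; Y is not nullable, stop.

{ c, d, k, m, q }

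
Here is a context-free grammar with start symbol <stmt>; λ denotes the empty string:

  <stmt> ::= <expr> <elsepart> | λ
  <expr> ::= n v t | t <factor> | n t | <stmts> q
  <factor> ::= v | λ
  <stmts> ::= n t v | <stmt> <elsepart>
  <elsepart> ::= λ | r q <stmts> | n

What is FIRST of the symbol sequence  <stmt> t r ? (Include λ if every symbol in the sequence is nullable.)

Add FIRST(<stmt>)\{λ} = { n, q, r, t }; <stmt> is nullable, continue.
t is a terminal; add {t} and stop.

{ n, q, r, t }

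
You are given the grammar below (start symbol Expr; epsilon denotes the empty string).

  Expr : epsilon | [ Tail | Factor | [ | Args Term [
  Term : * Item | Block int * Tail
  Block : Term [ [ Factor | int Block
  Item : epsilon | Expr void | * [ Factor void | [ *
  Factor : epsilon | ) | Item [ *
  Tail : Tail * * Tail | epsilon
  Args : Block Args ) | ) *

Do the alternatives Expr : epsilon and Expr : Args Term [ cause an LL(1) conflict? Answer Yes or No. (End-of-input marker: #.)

No

FIRST(epsilon) = { epsilon } and FIRST(Args Term [) = { ), *, int }.
The first is nullable but FOLLOW(Expr) = { #, void } is disjoint from FIRST of the second.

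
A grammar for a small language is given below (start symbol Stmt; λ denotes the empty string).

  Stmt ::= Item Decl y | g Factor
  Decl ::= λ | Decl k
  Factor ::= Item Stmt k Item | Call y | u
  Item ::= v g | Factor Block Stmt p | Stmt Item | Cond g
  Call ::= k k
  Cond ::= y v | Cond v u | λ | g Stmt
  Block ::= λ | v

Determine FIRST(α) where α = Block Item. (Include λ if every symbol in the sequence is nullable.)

{ g, k, u, v, y }

Add FIRST(Block)\{λ} = { v }; Block is nullable, continue.
Add FIRST(Item) = { g, k, u, v, y }; Item is not nullable, stop.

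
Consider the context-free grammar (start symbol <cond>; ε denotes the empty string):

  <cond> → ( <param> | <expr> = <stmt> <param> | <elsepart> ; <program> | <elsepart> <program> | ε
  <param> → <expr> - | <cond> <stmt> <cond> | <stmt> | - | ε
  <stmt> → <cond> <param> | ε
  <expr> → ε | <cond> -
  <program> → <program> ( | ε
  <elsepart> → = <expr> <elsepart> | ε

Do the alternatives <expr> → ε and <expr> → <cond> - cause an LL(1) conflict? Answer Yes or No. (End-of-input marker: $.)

Yes

FIRST(ε) = { ε } and FIRST(<cond> -) = { (, -, ;, = }.
The first alternative is nullable and FOLLOW(<expr>) = { $, (, -, ;, = } shares ( with FIRST of the second — conflict.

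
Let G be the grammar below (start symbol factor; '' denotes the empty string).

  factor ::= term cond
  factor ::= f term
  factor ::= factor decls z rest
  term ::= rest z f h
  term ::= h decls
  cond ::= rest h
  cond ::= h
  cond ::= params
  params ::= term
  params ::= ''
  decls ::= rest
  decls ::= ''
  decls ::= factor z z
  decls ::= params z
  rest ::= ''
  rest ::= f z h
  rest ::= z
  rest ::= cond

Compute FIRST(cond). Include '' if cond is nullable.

From cond ::= rest h: rest nullable, take FIRST(rest) ∪ {h} = { f, h, z }.
cond ::= h contributes {h}.
From cond ::= params: add FIRST(params) = { f, h, z, '' } (including '' since params is nullable).
Union: FIRST(cond) = { f, h, z, '' }.

{ f, h, z, '' }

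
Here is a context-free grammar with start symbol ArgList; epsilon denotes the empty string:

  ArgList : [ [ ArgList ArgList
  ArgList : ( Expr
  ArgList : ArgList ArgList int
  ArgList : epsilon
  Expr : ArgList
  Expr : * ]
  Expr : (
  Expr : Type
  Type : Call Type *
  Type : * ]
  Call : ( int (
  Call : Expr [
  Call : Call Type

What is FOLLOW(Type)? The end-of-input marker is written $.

{ $, (, *, [, int }

In Expr : Type: Type is at the end, add FOLLOW(Expr) = { $, (, [, int }.
In Type : Call Type *: add FIRST(*) = { * }.
In Call : Call Type: Type is at the end, add FOLLOW(Call) = { (, *, [, int }.
Union: FOLLOW(Type) = { $, (, *, [, int }.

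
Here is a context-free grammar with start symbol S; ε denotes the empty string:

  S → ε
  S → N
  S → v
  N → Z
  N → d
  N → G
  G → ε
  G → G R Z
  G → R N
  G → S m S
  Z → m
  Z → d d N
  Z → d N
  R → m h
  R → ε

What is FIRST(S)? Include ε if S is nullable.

S → ε contributes ε.
From S → N: add FIRST(N) = { d, m, v, ε } (including ε since N is nullable).
S → v contributes {v}.
Union: FIRST(S) = { d, m, v, ε }.

{ d, m, v, ε }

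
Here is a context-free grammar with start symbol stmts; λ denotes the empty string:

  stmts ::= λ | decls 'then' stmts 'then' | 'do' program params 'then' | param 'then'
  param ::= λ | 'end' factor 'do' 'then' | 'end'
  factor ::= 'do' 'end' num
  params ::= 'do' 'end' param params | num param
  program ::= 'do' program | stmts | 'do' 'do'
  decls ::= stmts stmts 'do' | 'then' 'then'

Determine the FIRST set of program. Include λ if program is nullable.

{ 'do', 'end', 'then', λ }

program ::= 'do' program contributes {'do'}.
From program ::= stmts: add FIRST(stmts) = { 'do', 'end', 'then', λ } (including λ since stmts is nullable).
program ::= 'do' 'do' contributes {'do'}.
Union: FIRST(program) = { 'do', 'end', 'then', λ }.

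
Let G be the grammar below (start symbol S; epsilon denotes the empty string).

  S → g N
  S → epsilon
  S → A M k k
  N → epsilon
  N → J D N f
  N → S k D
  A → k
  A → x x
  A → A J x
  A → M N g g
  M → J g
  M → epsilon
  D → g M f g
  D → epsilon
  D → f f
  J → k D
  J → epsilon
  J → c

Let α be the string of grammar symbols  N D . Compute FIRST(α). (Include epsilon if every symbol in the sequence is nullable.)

Add FIRST(N)\{epsilon} = { c, f, g, k, x }; N is nullable, continue.
Add FIRST(D)\{epsilon} = { f, g }; D is nullable, continue.
Every symbol is nullable, so include epsilon.

{ c, f, g, k, x, epsilon }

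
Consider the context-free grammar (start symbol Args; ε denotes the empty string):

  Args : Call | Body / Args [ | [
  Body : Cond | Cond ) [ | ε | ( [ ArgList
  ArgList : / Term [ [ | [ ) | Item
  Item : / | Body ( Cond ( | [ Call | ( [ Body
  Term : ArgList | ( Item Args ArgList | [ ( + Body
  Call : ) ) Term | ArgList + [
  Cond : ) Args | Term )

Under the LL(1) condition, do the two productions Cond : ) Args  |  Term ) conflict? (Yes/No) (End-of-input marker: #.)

Yes

FIRST() Args) = { ) } and FIRST(Term )) = { (, ), /, [ }.
Both contain ), so the two alternatives are not disjoint — LL(1) conflict.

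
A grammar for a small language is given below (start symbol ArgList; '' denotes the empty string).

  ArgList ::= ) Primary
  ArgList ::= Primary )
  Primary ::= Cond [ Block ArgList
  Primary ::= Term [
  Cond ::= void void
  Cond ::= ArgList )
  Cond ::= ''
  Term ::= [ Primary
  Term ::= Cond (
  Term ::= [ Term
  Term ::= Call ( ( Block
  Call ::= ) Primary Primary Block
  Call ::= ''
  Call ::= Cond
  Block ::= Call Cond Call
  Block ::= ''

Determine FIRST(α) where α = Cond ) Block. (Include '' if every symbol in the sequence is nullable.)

Add FIRST(Cond)\{''} = { (, ), [, void }; Cond is nullable, continue.
) is a terminal; add {)} and stop.

{ (, ), [, void }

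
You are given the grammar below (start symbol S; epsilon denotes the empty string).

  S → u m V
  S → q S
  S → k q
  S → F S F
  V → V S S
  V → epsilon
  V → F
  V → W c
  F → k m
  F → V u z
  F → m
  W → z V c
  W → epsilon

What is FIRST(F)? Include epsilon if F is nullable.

F → k m contributes {k}.
From F → V u z: V nullable, take FIRST(V) ∪ {u} = { c, k, m, q, u, z }.
F → m contributes {m}.
Union: FIRST(F) = { c, k, m, q, u, z }.

{ c, k, m, q, u, z }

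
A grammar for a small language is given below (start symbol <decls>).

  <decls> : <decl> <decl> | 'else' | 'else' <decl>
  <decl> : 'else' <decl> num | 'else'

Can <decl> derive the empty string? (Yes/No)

No

No nonterminal in this grammar is nullable.
No production of <decl> has an RHS whose symbols are all nullable, so <decl> is not nullable.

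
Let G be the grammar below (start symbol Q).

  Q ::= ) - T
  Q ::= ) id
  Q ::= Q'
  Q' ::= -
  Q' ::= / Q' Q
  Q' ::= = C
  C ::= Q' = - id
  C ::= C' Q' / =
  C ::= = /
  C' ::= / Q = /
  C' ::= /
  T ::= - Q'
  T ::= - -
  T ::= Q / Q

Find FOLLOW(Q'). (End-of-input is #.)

{ #, ), -, /, = }

In Q ::= Q': Q' is at the end, add FOLLOW(Q) = { #, ), -, /, = }.
In Q' ::= / Q' Q: add FIRST(Q) = { ), -, /, = }.
In C ::= Q' = - id: add FIRST(= - id) = { = }.
In C ::= C' Q' / =: add FIRST(/ =) = { / }.
In T ::= - Q': Q' is at the end, add FOLLOW(T) = { #, ), -, /, = }.
Union: FOLLOW(Q') = { #, ), -, /, = }.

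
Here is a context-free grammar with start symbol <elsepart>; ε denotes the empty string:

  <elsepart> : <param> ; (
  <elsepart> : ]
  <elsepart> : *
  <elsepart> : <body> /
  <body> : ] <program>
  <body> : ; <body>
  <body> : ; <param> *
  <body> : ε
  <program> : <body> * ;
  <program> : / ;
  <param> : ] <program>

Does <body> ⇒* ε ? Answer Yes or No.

Yes

<body> has an ε-production, so <body> ⇒ ε.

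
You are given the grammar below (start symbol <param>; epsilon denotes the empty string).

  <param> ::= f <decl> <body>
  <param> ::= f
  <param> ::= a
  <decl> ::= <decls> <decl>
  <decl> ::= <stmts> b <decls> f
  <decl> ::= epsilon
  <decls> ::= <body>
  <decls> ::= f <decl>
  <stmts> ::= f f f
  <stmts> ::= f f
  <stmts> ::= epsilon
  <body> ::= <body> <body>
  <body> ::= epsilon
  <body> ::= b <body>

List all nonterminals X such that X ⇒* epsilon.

{ <body>, <decl>, <decls>, <stmts> }

Directly nullable (have an epsilon-production): <decl>, <stmts>, <body>.
<decls> ::= <body> with every symbol nullable, so <decls> is nullable.
No other nonterminal has a production whose RHS symbols are all nullable.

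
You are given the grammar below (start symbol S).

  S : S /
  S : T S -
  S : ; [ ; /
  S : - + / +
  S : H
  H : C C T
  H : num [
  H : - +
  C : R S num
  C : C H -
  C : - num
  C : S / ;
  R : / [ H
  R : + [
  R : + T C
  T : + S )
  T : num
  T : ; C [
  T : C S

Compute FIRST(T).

{ +, -, /, ;, num }

T : + S ) contributes {+}.
T : num contributes {num}.
T : ; C [ contributes {;}.
From T : C S: add FIRST(C) = { +, -, /, ;, num }.
Union: FIRST(T) = { +, -, /, ;, num }.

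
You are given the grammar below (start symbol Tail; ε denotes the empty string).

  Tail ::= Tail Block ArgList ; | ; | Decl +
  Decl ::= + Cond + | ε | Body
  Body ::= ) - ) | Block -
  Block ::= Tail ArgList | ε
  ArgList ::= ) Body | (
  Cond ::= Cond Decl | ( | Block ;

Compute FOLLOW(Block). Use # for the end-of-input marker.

{ (, ), -, ; }

In Tail ::= Tail Block ArgList ;: add FIRST(ArgList ;) = { (, ) }.
In Body ::= Block -: add FIRST(-) = { - }.
In Cond ::= Block ;: add FIRST(;) = { ; }.
Union: FOLLOW(Block) = { (, ), -, ; }.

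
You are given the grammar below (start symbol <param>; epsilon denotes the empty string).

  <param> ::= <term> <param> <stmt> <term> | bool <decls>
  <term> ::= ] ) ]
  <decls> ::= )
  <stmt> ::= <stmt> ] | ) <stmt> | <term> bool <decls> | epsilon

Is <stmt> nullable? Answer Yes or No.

Yes

<stmt> has an epsilon-production, so <stmt> ⇒ epsilon.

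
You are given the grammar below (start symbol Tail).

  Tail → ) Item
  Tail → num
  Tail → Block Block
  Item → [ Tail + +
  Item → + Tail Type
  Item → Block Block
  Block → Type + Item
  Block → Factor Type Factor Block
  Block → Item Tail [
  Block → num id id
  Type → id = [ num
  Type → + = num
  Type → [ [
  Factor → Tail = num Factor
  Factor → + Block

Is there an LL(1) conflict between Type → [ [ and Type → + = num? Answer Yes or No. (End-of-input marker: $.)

FIRST([ [) = { [ } and FIRST(+ = num) = { + }.
The FIRST sets are disjoint and neither alternative is nullable — no conflict.

No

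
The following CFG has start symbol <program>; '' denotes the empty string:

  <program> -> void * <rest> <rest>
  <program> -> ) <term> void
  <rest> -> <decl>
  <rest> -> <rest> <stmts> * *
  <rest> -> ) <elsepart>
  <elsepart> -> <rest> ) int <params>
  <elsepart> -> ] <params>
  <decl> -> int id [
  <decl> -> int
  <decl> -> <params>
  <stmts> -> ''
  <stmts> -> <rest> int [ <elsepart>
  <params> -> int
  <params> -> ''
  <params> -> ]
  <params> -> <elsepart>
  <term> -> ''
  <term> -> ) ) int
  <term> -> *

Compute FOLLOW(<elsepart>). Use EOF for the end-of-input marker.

{ EOF, ), *, ], int }

In <rest> -> ) <elsepart>: <elsepart> is at the end, add FOLLOW(<rest>) = { EOF, ), *, ], int }.
In <stmts> -> <rest> int [ <elsepart>: <elsepart> is at the end, add FOLLOW(<stmts>) = { * }.
In <params> -> <elsepart>: <elsepart> is at the end, add FOLLOW(<params>) = { EOF, ), *, ], int }.
Union: FOLLOW(<elsepart>) = { EOF, ), *, ], int }.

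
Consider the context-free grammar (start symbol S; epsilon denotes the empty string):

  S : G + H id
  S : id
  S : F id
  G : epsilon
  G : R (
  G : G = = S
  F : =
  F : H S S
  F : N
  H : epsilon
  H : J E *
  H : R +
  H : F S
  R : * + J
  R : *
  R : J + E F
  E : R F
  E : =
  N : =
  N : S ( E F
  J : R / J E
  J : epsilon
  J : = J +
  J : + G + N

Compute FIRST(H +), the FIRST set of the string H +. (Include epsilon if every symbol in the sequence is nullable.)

{ *, +, =, id }

Add FIRST(H)\{epsilon} = { *, +, =, id }; H is nullable, continue.
+ is a terminal; add {+} and stop.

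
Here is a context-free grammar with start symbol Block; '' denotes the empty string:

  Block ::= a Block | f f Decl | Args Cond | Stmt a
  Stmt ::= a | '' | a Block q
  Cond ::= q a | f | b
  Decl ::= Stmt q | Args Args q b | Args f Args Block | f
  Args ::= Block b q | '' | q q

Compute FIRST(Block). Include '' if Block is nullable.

Block ::= a Block contributes {a}.
Block ::= f f Decl contributes {f}.
From Block ::= Args Cond: Args nullable, take FIRST(Args) ∪ FIRST(Cond) = { a, b, f, q }.
From Block ::= Stmt a: Stmt nullable, take FIRST(Stmt) ∪ {a} = { a }.
Union: FIRST(Block) = { a, b, f, q }.

{ a, b, f, q }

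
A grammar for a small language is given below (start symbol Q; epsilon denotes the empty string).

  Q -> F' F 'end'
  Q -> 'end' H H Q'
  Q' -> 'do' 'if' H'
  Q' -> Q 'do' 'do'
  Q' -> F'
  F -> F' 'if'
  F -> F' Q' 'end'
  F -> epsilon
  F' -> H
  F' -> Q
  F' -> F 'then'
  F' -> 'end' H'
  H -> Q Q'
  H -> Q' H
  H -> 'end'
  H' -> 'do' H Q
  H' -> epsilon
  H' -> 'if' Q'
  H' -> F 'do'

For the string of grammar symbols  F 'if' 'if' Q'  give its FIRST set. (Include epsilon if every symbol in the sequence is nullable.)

Add FIRST(F)\{epsilon} = { 'do', 'end', 'then' }; F is nullable, continue.
'if' is a terminal; add {'if'} and stop.

{ 'do', 'end', 'if', 'then' }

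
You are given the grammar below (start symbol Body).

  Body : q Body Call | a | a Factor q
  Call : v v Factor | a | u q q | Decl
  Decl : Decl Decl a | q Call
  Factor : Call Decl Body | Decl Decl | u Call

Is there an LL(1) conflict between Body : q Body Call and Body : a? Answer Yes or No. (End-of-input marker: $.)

FIRST(q Body Call) = { q } and FIRST(a) = { a }.
The FIRST sets are disjoint and neither alternative is nullable — no conflict.

No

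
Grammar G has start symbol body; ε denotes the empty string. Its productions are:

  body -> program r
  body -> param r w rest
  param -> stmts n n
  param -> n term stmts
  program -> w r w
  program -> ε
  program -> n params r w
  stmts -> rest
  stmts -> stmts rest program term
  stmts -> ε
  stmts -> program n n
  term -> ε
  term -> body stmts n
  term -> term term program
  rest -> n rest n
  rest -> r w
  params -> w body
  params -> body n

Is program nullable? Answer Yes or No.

program has an ε-production, so program ⇒ ε.

Yes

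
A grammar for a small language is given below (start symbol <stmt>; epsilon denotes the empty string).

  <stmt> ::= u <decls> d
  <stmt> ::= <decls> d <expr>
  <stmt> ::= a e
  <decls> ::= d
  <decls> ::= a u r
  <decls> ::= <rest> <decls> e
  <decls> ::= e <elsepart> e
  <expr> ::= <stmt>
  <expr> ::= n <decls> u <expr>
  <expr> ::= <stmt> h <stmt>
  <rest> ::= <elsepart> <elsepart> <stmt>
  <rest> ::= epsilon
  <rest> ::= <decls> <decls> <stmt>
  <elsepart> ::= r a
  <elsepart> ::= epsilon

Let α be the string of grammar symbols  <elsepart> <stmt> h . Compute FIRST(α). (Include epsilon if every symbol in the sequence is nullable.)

{ a, d, e, r, u }

Add FIRST(<elsepart>)\{epsilon} = { r }; <elsepart> is nullable, continue.
Add FIRST(<stmt>) = { a, d, e, r, u }; <stmt> is not nullable, stop.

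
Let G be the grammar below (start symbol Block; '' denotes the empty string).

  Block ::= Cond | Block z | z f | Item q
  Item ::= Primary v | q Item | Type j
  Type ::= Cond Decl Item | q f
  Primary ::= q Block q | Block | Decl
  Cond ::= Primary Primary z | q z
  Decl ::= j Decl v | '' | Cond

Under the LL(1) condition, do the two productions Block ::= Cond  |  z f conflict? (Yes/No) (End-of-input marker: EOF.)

FIRST(Cond) = { j, q, v, z } and FIRST(z f) = { z }.
Both contain z, so the two alternatives are not disjoint — LL(1) conflict.

Yes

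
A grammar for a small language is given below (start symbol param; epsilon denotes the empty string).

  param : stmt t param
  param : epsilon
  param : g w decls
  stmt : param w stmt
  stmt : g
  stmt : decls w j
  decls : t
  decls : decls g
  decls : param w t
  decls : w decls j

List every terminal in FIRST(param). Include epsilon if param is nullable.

From param : stmt t param: add FIRST(stmt) = { g, t, w }.
param : epsilon contributes epsilon.
param : g w decls contributes {g}.
Union: FIRST(param) = { g, t, w, epsilon }.

{ g, t, w, epsilon }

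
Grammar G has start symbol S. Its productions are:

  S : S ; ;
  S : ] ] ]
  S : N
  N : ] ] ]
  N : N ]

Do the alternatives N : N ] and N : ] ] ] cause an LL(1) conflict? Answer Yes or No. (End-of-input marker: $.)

Yes

FIRST(N ]) = { ] } and FIRST(] ] ]) = { ] }.
Both contain ], so the two alternatives are not disjoint — LL(1) conflict.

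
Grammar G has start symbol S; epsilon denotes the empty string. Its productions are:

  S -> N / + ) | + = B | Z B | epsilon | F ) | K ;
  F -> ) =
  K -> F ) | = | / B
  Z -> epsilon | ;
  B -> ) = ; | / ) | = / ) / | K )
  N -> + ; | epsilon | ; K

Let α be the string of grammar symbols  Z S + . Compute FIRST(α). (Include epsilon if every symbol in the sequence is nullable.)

{ ), +, /, ;, = }

Add FIRST(Z)\{epsilon} = { ; }; Z is nullable, continue.
Add FIRST(S)\{epsilon} = { ), +, /, ;, = }; S is nullable, continue.
+ is a terminal; add {+} and stop.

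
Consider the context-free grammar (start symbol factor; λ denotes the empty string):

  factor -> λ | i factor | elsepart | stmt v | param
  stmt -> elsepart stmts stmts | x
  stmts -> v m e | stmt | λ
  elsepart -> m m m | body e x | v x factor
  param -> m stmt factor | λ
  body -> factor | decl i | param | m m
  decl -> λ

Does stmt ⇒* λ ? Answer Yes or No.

No

Nullable nonterminals: body, decl, factor, param, stmts.
No production of stmt has an RHS whose symbols are all nullable, so stmt is not nullable.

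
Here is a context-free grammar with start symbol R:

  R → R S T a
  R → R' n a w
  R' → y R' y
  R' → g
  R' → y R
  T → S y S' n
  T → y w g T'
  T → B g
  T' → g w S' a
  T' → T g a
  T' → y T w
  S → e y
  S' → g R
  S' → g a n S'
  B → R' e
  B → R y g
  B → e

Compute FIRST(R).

{ g, y }

From R → R S T a: add FIRST(R) = { g, y }.
From R → R' n a w: add FIRST(R') = { g, y }.
Union: FIRST(R) = { g, y }.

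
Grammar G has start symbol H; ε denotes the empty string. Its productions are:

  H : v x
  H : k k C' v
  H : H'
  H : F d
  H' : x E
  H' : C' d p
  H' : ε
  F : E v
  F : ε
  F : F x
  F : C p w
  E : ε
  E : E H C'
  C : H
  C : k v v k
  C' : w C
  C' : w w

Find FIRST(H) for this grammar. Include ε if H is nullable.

H : v x contributes {v}.
H : k k C' v contributes {k}.
From H : H': add FIRST(H') = { w, x, ε } (including ε since H' is nullable).
From H : F d: F nullable, take FIRST(F) ∪ {d} = { d, k, p, v, w, x }.
Union: FIRST(H) = { d, k, p, v, w, x, ε }.

{ d, k, p, v, w, x, ε }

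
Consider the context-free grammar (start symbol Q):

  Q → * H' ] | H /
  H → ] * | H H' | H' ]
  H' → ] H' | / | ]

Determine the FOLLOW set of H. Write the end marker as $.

{ /, ] }

In Q → H /: add FIRST(/) = { / }.
In H → H H': add FIRST(H') = { /, ] }.
Union: FOLLOW(H) = { /, ] }.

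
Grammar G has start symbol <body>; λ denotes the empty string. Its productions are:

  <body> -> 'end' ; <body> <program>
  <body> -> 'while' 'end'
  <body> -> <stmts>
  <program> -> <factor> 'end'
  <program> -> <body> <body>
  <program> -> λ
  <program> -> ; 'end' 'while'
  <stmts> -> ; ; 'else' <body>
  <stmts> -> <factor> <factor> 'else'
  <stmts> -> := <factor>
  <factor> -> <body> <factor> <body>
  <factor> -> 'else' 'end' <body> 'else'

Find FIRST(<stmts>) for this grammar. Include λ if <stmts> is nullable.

<stmts> -> ; ; 'else' <body> contributes {;}.
From <stmts> -> <factor> <factor> 'else': add FIRST(<factor>) = { 'else', 'end', 'while', :=, ; }.
<stmts> -> := <factor> contributes {:=}.
Union: FIRST(<stmts>) = { 'else', 'end', 'while', :=, ; }.

{ 'else', 'end', 'while', :=, ; }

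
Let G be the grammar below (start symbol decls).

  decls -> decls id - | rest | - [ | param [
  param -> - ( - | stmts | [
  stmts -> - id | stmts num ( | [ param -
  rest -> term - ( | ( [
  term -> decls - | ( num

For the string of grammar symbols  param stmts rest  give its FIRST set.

{ -, [ }

Add FIRST(param) = { -, [ }; param is not nullable, stop.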